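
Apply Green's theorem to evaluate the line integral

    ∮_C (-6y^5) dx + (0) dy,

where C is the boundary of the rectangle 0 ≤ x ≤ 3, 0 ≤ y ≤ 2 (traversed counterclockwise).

Green's theorem converts the closed line integral into a double integral over the enclosed region D:

    ∮_C P dx + Q dy = ∬_D (∂Q/∂x - ∂P/∂y) dA.

Here P = -6y^5, Q = 0, so

    ∂Q/∂x = 0,    ∂P/∂y = -30y^4,
    ∂Q/∂x - ∂P/∂y = 30y^4.

D is the region 0 ≤ x ≤ 3, 0 ≤ y ≤ 2. Evaluating the double integral:

    ∬_D (30y^4) dA = ∫_0^{3} ∫_0^{2} (30y^4) dy dx.

Inner (y from 0 to 2): 192.
Outer (x from 0 to 3): 576.

Therefore ∮_C P dx + Q dy = 576.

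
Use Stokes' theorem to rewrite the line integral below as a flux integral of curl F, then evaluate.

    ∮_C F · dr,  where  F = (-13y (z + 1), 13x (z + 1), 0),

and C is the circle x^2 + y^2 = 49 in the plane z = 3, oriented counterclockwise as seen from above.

Let S be the flat disk x^2 + y^2 ≤ 49 in the plane z = 3, with upward unit normal n̂ = ẑ. By Stokes' theorem,

    ∮_C F · dr = ∬_S (∇ × F) · n̂ dS = ∬_D (curl F)_z dA,

where D is the disk x^2 + y^2 ≤ 49.

Compute the curl of F = (-13y (z + 1), 13x (z + 1), 0):
    (∇ × F)_x = ∂F_z/∂y - ∂F_y/∂z = -13x,
    (∇ × F)_y = ∂F_x/∂z - ∂F_z/∂x = -13y,
    (∇ × F)_z = ∂F_y/∂x - ∂F_x/∂y = 26z + 26.

On z = 3, (curl F)_z = 104.

Convert to polar (x = r cos θ, y = r sin θ, dA = r dr dθ); the integrand becomes 104, so

    ∬_D (curl F)_z dA = ∫_0^{2π} ∫_0^{7} (104) · r dr dθ.

Inner (r from 0 to 7): 2548.
Outer (θ from 0 to 2π): 5096π.

Therefore ∮_C F · dr = 5096π.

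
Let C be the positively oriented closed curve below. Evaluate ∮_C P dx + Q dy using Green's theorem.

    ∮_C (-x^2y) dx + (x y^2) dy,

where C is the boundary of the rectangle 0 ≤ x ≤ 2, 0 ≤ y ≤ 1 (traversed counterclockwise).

Green's theorem converts the closed line integral into a double integral over the enclosed region D:

    ∮_C P dx + Q dy = ∬_D (∂Q/∂x - ∂P/∂y) dA.

Here P = -x^2y, Q = x y^2, so

    ∂Q/∂x = y^2,    ∂P/∂y = -x^2,
    ∂Q/∂x - ∂P/∂y = x^2 + y^2.

D is the region 0 ≤ x ≤ 2, 0 ≤ y ≤ 1. Evaluating the double integral:

    ∬_D (x^2 + y^2) dA = ∫_0^{2} ∫_0^{1} (x^2 + y^2) dy dx.

Inner (y from 0 to 1): x^2 + 1/3.
Outer (x from 0 to 2): 10/3.

Therefore ∮_C P dx + Q dy = 10/3.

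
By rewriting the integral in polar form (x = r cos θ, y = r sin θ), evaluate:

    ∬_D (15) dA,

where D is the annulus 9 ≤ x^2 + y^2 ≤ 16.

The region D is 3 ≤ r ≤ 4, 0 ≤ θ ≤ 2π in polar coordinates, where x = r cos(θ), y = r sin(θ), and dA = r dr dθ.

Under the substitution, the integrand becomes 15, so

    ∬_D (15) dA = ∫_{0}^{2π} ∫_{3}^{4} (15) · r dr dθ.

Inner integral (in r): ∫_{3}^{4} (15) · r dr = 105/2.

Outer integral (in θ): ∫_{0}^{2π} (105/2) dθ = 105π.

Therefore ∬_D (15) dA = 105π.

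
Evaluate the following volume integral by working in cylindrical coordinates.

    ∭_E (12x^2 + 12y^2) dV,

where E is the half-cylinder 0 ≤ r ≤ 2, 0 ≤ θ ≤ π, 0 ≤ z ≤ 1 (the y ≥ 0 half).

In cylindrical coordinates, x = r cos(θ), y = r sin(θ), z = z, and dV = r dr dθ dz.

The integrand becomes 12r^2, so

    ∭_E (12x^2 + 12y^2) dV = ∫_{0}^{π} ∫_{0}^{2} ∫_{0}^{1} (12r^2) · r dz dr dθ.

Inner (z): 12r^3.
Middle (r from 0 to 2): 48.
Outer (θ): 48π.

Therefore the triple integral equals 48π.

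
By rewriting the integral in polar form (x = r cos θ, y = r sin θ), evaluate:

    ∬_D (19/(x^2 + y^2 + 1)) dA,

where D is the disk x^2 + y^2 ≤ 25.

The region D is 0 ≤ r ≤ 5, 0 ≤ θ ≤ 2π in polar coordinates, where x = r cos(θ), y = r sin(θ), and dA = r dr dθ.

Under the substitution, the integrand becomes 19/(r^2 + 1), so

    ∬_D (19/(x^2 + y^2 + 1)) dA = ∫_{0}^{2π} ∫_{0}^{5} (19/(r^2 + 1)) · r dr dθ.

Inner integral (in r): ∫_{0}^{5} (19/(r^2 + 1)) · r dr = 19log(26)/2.

Outer integral (in θ): ∫_{0}^{2π} (19log(26)/2) dθ = 19π log(26).

Therefore ∬_D (19/(x^2 + y^2 + 1)) dA = 19π log(26).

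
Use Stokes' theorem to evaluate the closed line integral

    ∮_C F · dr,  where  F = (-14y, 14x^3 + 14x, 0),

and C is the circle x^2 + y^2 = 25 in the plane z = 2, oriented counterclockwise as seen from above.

Let S be the flat disk x^2 + y^2 ≤ 25 in the plane z = 2, with upward unit normal n̂ = ẑ. By Stokes' theorem,

    ∮_C F · dr = ∬_S (∇ × F) · n̂ dS = ∬_D (curl F)_z dA,

where D is the disk x^2 + y^2 ≤ 25.

Compute the curl of F = (-14y, 14x^3 + 14x, 0):
    (∇ × F)_x = ∂F_z/∂y - ∂F_y/∂z = 0,
    (∇ × F)_y = ∂F_x/∂z - ∂F_z/∂x = 0,
    (∇ × F)_z = ∂F_y/∂x - ∂F_x/∂y = 42x^2 + 28.

On z = 2, (curl F)_z = 42x^2 + 28.

Convert to polar (x = r cos θ, y = r sin θ, dA = r dr dθ); the integrand becomes 42r^2cos(θ)^2 + 28, so

    ∬_D (curl F)_z dA = ∫_0^{2π} ∫_0^{5} (42r^2cos(θ)^2 + 28) · r dr dθ.

Inner (r from 0 to 5): 13125cos(θ)^2/2 + 350.
Outer (θ from 0 to 2π): 14525π/2.

Therefore ∮_C F · dr = 14525π/2.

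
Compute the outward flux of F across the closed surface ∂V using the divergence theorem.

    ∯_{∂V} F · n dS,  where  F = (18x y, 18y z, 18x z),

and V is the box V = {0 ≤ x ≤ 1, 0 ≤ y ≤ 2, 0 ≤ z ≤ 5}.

By the divergence theorem,

    ∯_{∂V} F · n dS = ∭_V (∇ · F) dV.

Compute the divergence:
    ∇ · F = ∂F_x/∂x + ∂F_y/∂y + ∂F_z/∂z = 18y + 18z + 18x = 18x + 18y + 18z.

V is a rectangular box, so dV = dx dy dz with 0 ≤ x ≤ 1, 0 ≤ y ≤ 2, 0 ≤ z ≤ 5.

Integrate (18x + 18y + 18z) over V as an iterated integral:

    ∭_V (∇·F) dV = ∫_0^{1} ∫_0^{2} ∫_0^{5} (18x + 18y + 18z) dz dy dx.

Inner (z from 0 to 5): 90x + 90y + 225.
Middle (y from 0 to 2): 180x + 630.
Outer (x from 0 to 1): 720.

Therefore ∯_{∂V} F · n dS = 720.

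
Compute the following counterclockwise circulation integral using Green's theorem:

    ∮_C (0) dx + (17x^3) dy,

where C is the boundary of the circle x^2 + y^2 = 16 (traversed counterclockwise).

Green's theorem converts the closed line integral into a double integral over the enclosed region D:

    ∮_C P dx + Q dy = ∬_D (∂Q/∂x - ∂P/∂y) dA.

Here P = 0, Q = 17x^3, so

    ∂Q/∂x = 51x^2,    ∂P/∂y = 0,
    ∂Q/∂x - ∂P/∂y = 51x^2.

D is the region x^2 + y^2 ≤ 16. Evaluating the double integral:

In polar coordinates (x = r cos θ, y = r sin θ, dA = r dr dθ) the integrand becomes 51r^2cos(θ)^2, so

    ∬_D (51x^2) dA = ∫_0^{2π} ∫_0^{4} (51r^2cos(θ)^2) · r dr dθ.

Inner (r from 0 to 4): 3264cos(θ)^2.
Outer (θ from 0 to 2π): 3264π.

Therefore ∮_C P dx + Q dy = 3264π.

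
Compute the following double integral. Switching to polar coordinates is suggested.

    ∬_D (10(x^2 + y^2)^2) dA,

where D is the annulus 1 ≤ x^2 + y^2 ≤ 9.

The region D is 1 ≤ r ≤ 3, 0 ≤ θ ≤ 2π in polar coordinates, where x = r cos(θ), y = r sin(θ), and dA = r dr dθ.

Under the substitution, the integrand becomes 10r^4, so

    ∬_D (10(x^2 + y^2)^2) dA = ∫_{0}^{2π} ∫_{1}^{3} (10r^4) · r dr dθ.

Inner integral (in r): ∫_{1}^{3} (10r^4) · r dr = 3640/3.

Outer integral (in θ): ∫_{0}^{2π} (3640/3) dθ = 7280π/3.

Therefore ∬_D (10(x^2 + y^2)^2) dA = 7280π/3.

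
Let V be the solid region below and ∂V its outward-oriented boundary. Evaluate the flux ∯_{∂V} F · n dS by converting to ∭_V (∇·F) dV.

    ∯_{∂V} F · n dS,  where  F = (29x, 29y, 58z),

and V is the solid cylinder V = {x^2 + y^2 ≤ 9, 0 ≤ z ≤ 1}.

By the divergence theorem,

    ∯_{∂V} F · n dS = ∭_V (∇ · F) dV.

Compute the divergence:
    ∇ · F = ∂F_x/∂x + ∂F_y/∂y + ∂F_z/∂z = 29 + 29 + 58 = 116.

In cylindrical coordinates, x = r cos(θ), y = r sin(θ), z = z, dV = r dr dθ dz, with 0 ≤ r ≤ 3, 0 ≤ θ ≤ 2π, 0 ≤ z ≤ 1.

The integrand, after substitution and multiplying by the volume element, becomes (116) · r, so

    ∭_V (∇·F) dV = ∫_0^{2π} ∫_0^{3} ∫_0^{1} (116) · r dz dr dθ.

Inner (z from 0 to 1): 116r.
Middle (r from 0 to 3): 522.
Outer (θ from 0 to 2π): 1044π.

Therefore ∯_{∂V} F · n dS = 1044π.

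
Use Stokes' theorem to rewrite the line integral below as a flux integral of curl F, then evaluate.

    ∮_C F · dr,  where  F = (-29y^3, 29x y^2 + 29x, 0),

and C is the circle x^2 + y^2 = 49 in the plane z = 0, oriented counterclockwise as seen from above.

Let S be the flat disk x^2 + y^2 ≤ 49 in the plane z = 0, with upward unit normal n̂ = ẑ. By Stokes' theorem,

    ∮_C F · dr = ∬_S (∇ × F) · n̂ dS = ∬_D (curl F)_z dA,

where D is the disk x^2 + y^2 ≤ 49.

Compute the curl of F = (-29y^3, 29x y^2 + 29x, 0):
    (∇ × F)_x = ∂F_z/∂y - ∂F_y/∂z = 0,
    (∇ × F)_y = ∂F_x/∂z - ∂F_z/∂x = 0,
    (∇ × F)_z = ∂F_y/∂x - ∂F_x/∂y = 116y^2 + 29.

On z = 0, (curl F)_z = 116y^2 + 29.

Convert to polar (x = r cos θ, y = r sin θ, dA = r dr dθ); the integrand becomes 116r^2sin(θ)^2 + 29, so

    ∬_D (curl F)_z dA = ∫_0^{2π} ∫_0^{7} (116r^2sin(θ)^2 + 29) · r dr dθ.

Inner (r from 0 to 7): 69629sin(θ)^2 + 1421/2.
Outer (θ from 0 to 2π): 71050π.

Therefore ∮_C F · dr = 71050π.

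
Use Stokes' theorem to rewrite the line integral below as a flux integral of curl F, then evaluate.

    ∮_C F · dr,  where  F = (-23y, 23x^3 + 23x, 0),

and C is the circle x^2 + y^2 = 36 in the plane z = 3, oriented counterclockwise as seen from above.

Let S be the flat disk x^2 + y^2 ≤ 36 in the plane z = 3, with upward unit normal n̂ = ẑ. By Stokes' theorem,

    ∮_C F · dr = ∬_S (∇ × F) · n̂ dS = ∬_D (curl F)_z dA,

where D is the disk x^2 + y^2 ≤ 36.

Compute the curl of F = (-23y, 23x^3 + 23x, 0):
    (∇ × F)_x = ∂F_z/∂y - ∂F_y/∂z = 0,
    (∇ × F)_y = ∂F_x/∂z - ∂F_z/∂x = 0,
    (∇ × F)_z = ∂F_y/∂x - ∂F_x/∂y = 69x^2 + 46.

On z = 3, (curl F)_z = 69x^2 + 46.

Convert to polar (x = r cos θ, y = r sin θ, dA = r dr dθ); the integrand becomes 69r^2cos(θ)^2 + 46, so

    ∬_D (curl F)_z dA = ∫_0^{2π} ∫_0^{6} (69r^2cos(θ)^2 + 46) · r dr dθ.

Inner (r from 0 to 6): 22356cos(θ)^2 + 828.
Outer (θ from 0 to 2π): 24012π.

Therefore ∮_C F · dr = 24012π.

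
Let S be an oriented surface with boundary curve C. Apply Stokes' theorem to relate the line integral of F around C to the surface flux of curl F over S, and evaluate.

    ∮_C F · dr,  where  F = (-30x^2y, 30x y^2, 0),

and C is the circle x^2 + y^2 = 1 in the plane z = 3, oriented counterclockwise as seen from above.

Let S be the flat disk x^2 + y^2 ≤ 1 in the plane z = 3, with upward unit normal n̂ = ẑ. By Stokes' theorem,

    ∮_C F · dr = ∬_S (∇ × F) · n̂ dS = ∬_D (curl F)_z dA,

where D is the disk x^2 + y^2 ≤ 1.

Compute the curl of F = (-30x^2y, 30x y^2, 0):
    (∇ × F)_x = ∂F_z/∂y - ∂F_y/∂z = 0,
    (∇ × F)_y = ∂F_x/∂z - ∂F_z/∂x = 0,
    (∇ × F)_z = ∂F_y/∂x - ∂F_x/∂y = 30x^2 + 30y^2.

On z = 3, (curl F)_z = 30x^2 + 30y^2.

Convert to polar (x = r cos θ, y = r sin θ, dA = r dr dθ); the integrand becomes 30r^2, so

    ∬_D (curl F)_z dA = ∫_0^{2π} ∫_0^{1} (30r^2) · r dr dθ.

Inner (r from 0 to 1): 15/2.
Outer (θ from 0 to 2π): 15π.

Therefore ∮_C F · dr = 15π.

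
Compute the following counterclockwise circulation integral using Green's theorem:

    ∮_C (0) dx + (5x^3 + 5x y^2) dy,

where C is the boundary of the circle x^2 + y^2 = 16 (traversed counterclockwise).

Green's theorem converts the closed line integral into a double integral over the enclosed region D:

    ∮_C P dx + Q dy = ∬_D (∂Q/∂x - ∂P/∂y) dA.

Here P = 0, Q = 5x^3 + 5x y^2, so

    ∂Q/∂x = 15x^2 + 5y^2,    ∂P/∂y = 0,
    ∂Q/∂x - ∂P/∂y = 15x^2 + 5y^2.

D is the region x^2 + y^2 ≤ 16. Evaluating the double integral:

In polar coordinates (x = r cos θ, y = r sin θ, dA = r dr dθ) the integrand becomes 5r^2(cos(2θ) + 2), so

    ∬_D (15x^2 + 5y^2) dA = ∫_0^{2π} ∫_0^{4} (5r^2(cos(2θ) + 2)) · r dr dθ.

Inner (r from 0 to 4): 320cos(2θ) + 640.
Outer (θ from 0 to 2π): 1280π.

Therefore ∮_C P dx + Q dy = 1280π.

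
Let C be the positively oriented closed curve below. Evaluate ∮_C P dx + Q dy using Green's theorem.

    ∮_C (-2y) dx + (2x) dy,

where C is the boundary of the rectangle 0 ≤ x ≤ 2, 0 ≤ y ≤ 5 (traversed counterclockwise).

Green's theorem converts the closed line integral into a double integral over the enclosed region D:

    ∮_C P dx + Q dy = ∬_D (∂Q/∂x - ∂P/∂y) dA.

Here P = -2y, Q = 2x, so

    ∂Q/∂x = 2,    ∂P/∂y = -2,
    ∂Q/∂x - ∂P/∂y = 4.

D is the region 0 ≤ x ≤ 2, 0 ≤ y ≤ 5. Evaluating the double integral:

    ∬_D (4) dA = ∫_0^{2} ∫_0^{5} (4) dy dx.

Inner (y from 0 to 5): 20.
Outer (x from 0 to 2): 40.

Therefore ∮_C P dx + Q dy = 40.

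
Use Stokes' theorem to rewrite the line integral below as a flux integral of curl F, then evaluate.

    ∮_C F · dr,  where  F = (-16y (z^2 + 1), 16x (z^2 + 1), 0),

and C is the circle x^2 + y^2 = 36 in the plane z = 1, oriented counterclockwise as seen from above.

Let S be the flat disk x^2 + y^2 ≤ 36 in the plane z = 1, with upward unit normal n̂ = ẑ. By Stokes' theorem,

    ∮_C F · dr = ∬_S (∇ × F) · n̂ dS = ∬_D (curl F)_z dA,

where D is the disk x^2 + y^2 ≤ 36.

Compute the curl of F = (-16y (z^2 + 1), 16x (z^2 + 1), 0):
    (∇ × F)_x = ∂F_z/∂y - ∂F_y/∂z = -32x z,
    (∇ × F)_y = ∂F_x/∂z - ∂F_z/∂x = -32y z,
    (∇ × F)_z = ∂F_y/∂x - ∂F_x/∂y = 32z^2 + 32.

On z = 1, (curl F)_z = 64.

Convert to polar (x = r cos θ, y = r sin θ, dA = r dr dθ); the integrand becomes 64, so

    ∬_D (curl F)_z dA = ∫_0^{2π} ∫_0^{6} (64) · r dr dθ.

Inner (r from 0 to 6): 1152.
Outer (θ from 0 to 2π): 2304π.

Therefore ∮_C F · dr = 2304π.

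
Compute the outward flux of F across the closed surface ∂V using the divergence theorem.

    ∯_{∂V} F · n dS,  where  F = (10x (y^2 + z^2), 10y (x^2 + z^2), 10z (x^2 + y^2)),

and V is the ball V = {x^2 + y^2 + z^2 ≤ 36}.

By the divergence theorem,

    ∯_{∂V} F · n dS = ∭_V (∇ · F) dV.

Compute the divergence:
    ∇ · F = ∂F_x/∂x + ∂F_y/∂y + ∂F_z/∂z = 10y^2 + 10z^2 + 10x^2 + 10z^2 + 10x^2 + 10y^2 = 20x^2 + 20y^2 + 20z^2.

In spherical coordinates, x = ρ sin(φ) cos(θ), y = ρ sin(φ) sin(θ), z = ρ cos(φ), dV = ρ^2 sin(φ) dρ dφ dθ, with 0 ≤ ρ ≤ 6, 0 ≤ φ ≤ π, 0 ≤ θ ≤ 2π.

The integrand, after substitution and multiplying by the volume element, becomes (20ρ^2) · ρ^2 sin(φ), so

    ∭_V (∇·F) dV = ∫_0^{2π} ∫_0^{π} ∫_0^{6} (20ρ^2) · ρ^2 sin(φ) dρ dφ dθ.

Inner (ρ from 0 to 6): 31104sin(φ).
Middle (φ from 0 to π): 62208.
Outer (θ from 0 to 2π): 124416π.

Therefore ∯_{∂V} F · n dS = 124416π.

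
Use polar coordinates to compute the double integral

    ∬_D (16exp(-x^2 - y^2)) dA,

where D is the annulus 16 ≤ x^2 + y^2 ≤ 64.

The region D is 4 ≤ r ≤ 8, 0 ≤ θ ≤ 2π in polar coordinates, where x = r cos(θ), y = r sin(θ), and dA = r dr dθ.

Under the substitution, the integrand becomes 16exp(-r^2), so

    ∬_D (16exp(-x^2 - y^2)) dA = ∫_{0}^{2π} ∫_{4}^{8} (16exp(-r^2)) · r dr dθ.

Inner integral (in r): ∫_{4}^{8} (16exp(-r^2)) · r dr = -(8 - 8exp(48))exp(-64).

Outer integral (in θ): ∫_{0}^{2π} (-(8 - 8exp(48))exp(-64)) dθ = -16π (1 - exp(48))exp(-64).

Therefore ∬_D (16exp(-x^2 - y^2)) dA = -16π (1 - exp(48))exp(-64).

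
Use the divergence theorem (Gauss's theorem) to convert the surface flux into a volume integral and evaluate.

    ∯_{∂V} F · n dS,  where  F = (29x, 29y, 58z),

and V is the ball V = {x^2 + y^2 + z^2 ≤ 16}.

By the divergence theorem,

    ∯_{∂V} F · n dS = ∭_V (∇ · F) dV.

Compute the divergence:
    ∇ · F = ∂F_x/∂x + ∂F_y/∂y + ∂F_z/∂z = 29 + 29 + 58 = 116.

In spherical coordinates, x = ρ sin(φ) cos(θ), y = ρ sin(φ) sin(θ), z = ρ cos(φ), dV = ρ^2 sin(φ) dρ dφ dθ, with 0 ≤ ρ ≤ 4, 0 ≤ φ ≤ π, 0 ≤ θ ≤ 2π.

The integrand, after substitution and multiplying by the volume element, becomes (116) · ρ^2 sin(φ), so

    ∭_V (∇·F) dV = ∫_0^{2π} ∫_0^{π} ∫_0^{4} (116) · ρ^2 sin(φ) dρ dφ dθ.

Inner (ρ from 0 to 4): 7424sin(φ)/3.
Middle (φ from 0 to π): 14848/3.
Outer (θ from 0 to 2π): 29696π/3.

Therefore ∯_{∂V} F · n dS = 29696π/3.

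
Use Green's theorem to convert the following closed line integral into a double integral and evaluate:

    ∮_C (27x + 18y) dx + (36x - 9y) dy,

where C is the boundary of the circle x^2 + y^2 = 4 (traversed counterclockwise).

Green's theorem converts the closed line integral into a double integral over the enclosed region D:

    ∮_C P dx + Q dy = ∬_D (∂Q/∂x - ∂P/∂y) dA.

Here P = 27x + 18y, Q = 36x - 9y, so

    ∂Q/∂x = 36,    ∂P/∂y = 18,
    ∂Q/∂x - ∂P/∂y = 18.

D is the region x^2 + y^2 ≤ 4. Evaluating the double integral:

In polar coordinates (x = r cos θ, y = r sin θ, dA = r dr dθ) the integrand becomes 18, so

    ∬_D (18) dA = ∫_0^{2π} ∫_0^{2} (18) · r dr dθ.

Inner (r from 0 to 2): 36.
Outer (θ from 0 to 2π): 72π.

Therefore ∮_C P dx + Q dy = 72π.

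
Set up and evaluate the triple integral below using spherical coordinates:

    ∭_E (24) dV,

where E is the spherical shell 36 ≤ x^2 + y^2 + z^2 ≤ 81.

In spherical coordinates, x = ρ sin(φ) cos(θ), y = ρ sin(φ) sin(θ), z = ρ cos(φ), and dV = ρ^2 sin(φ) dρ dφ dθ.

The integrand becomes 24, so

    ∭_E (24) dV = ∫_{0}^{2π} ∫_{0}^{π} ∫_{6}^{9} (24) · ρ^2 sin(φ) dρ dφ dθ.

Inner (ρ): 4104sin(φ).
Middle (φ): 8208.
Outer (θ): 16416π.

Therefore the triple integral equals 16416π.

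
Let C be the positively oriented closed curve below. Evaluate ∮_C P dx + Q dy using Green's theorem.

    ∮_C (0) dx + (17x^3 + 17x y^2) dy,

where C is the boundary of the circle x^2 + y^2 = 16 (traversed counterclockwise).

Green's theorem converts the closed line integral into a double integral over the enclosed region D:

    ∮_C P dx + Q dy = ∬_D (∂Q/∂x - ∂P/∂y) dA.

Here P = 0, Q = 17x^3 + 17x y^2, so

    ∂Q/∂x = 51x^2 + 17y^2,    ∂P/∂y = 0,
    ∂Q/∂x - ∂P/∂y = 51x^2 + 17y^2.

D is the region x^2 + y^2 ≤ 16. Evaluating the double integral:

In polar coordinates (x = r cos θ, y = r sin θ, dA = r dr dθ) the integrand becomes 17r^2(cos(2θ) + 2), so

    ∬_D (51x^2 + 17y^2) dA = ∫_0^{2π} ∫_0^{4} (17r^2(cos(2θ) + 2)) · r dr dθ.

Inner (r from 0 to 4): 1088cos(2θ) + 2176.
Outer (θ from 0 to 2π): 4352π.

Therefore ∮_C P dx + Q dy = 4352π.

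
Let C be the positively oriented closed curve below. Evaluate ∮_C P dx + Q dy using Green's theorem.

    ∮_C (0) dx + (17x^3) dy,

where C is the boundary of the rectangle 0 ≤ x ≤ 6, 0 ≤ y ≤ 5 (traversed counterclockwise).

Green's theorem converts the closed line integral into a double integral over the enclosed region D:

    ∮_C P dx + Q dy = ∬_D (∂Q/∂x - ∂P/∂y) dA.

Here P = 0, Q = 17x^3, so

    ∂Q/∂x = 51x^2,    ∂P/∂y = 0,
    ∂Q/∂x - ∂P/∂y = 51x^2.

D is the region 0 ≤ x ≤ 6, 0 ≤ y ≤ 5. Evaluating the double integral:

    ∬_D (51x^2) dA = ∫_0^{6} ∫_0^{5} (51x^2) dy dx.

Inner (y from 0 to 5): 255x^2.
Outer (x from 0 to 6): 18360.

Therefore ∮_C P dx + Q dy = 18360.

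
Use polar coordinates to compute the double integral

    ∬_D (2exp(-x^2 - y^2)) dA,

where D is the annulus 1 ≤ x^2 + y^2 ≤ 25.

The region D is 1 ≤ r ≤ 5, 0 ≤ θ ≤ 2π in polar coordinates, where x = r cos(θ), y = r sin(θ), and dA = r dr dθ.

Under the substitution, the integrand becomes 2exp(-r^2), so

    ∬_D (2exp(-x^2 - y^2)) dA = ∫_{0}^{2π} ∫_{1}^{5} (2exp(-r^2)) · r dr dθ.

Inner integral (in r): ∫_{1}^{5} (2exp(-r^2)) · r dr = -(1 - exp(24))exp(-25).

Outer integral (in θ): ∫_{0}^{2π} (-(1 - exp(24))exp(-25)) dθ = -2π (1 - exp(24))exp(-25).

Therefore ∬_D (2exp(-x^2 - y^2)) dA = -2π (1 - exp(24))exp(-25).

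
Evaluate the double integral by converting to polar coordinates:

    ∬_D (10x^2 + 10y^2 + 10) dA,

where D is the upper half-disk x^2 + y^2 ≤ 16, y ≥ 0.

The region D is 0 ≤ r ≤ 4, 0 ≤ θ ≤ π in polar coordinates, where x = r cos(θ), y = r sin(θ), and dA = r dr dθ.

Under the substitution, the integrand becomes 10r^2 + 10, so

    ∬_D (10x^2 + 10y^2 + 10) dA = ∫_{0}^{π} ∫_{0}^{4} (10r^2 + 10) · r dr dθ.

Inner integral (in r): ∫_{0}^{4} (10r^2 + 10) · r dr = 720.

Outer integral (in θ): ∫_{0}^{π} (720) dθ = 720π.

Therefore ∬_D (10x^2 + 10y^2 + 10) dA = 720π.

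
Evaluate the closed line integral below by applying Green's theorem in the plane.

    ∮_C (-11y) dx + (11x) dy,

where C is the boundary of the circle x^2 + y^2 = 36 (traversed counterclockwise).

Green's theorem converts the closed line integral into a double integral over the enclosed region D:

    ∮_C P dx + Q dy = ∬_D (∂Q/∂x - ∂P/∂y) dA.

Here P = -11y, Q = 11x, so

    ∂Q/∂x = 11,    ∂P/∂y = -11,
    ∂Q/∂x - ∂P/∂y = 22.

D is the region x^2 + y^2 ≤ 36. Evaluating the double integral:

In polar coordinates (x = r cos θ, y = r sin θ, dA = r dr dθ) the integrand becomes 22, so

    ∬_D (22) dA = ∫_0^{2π} ∫_0^{6} (22) · r dr dθ.

Inner (r from 0 to 6): 396.
Outer (θ from 0 to 2π): 792π.

Therefore ∮_C P dx + Q dy = 792π.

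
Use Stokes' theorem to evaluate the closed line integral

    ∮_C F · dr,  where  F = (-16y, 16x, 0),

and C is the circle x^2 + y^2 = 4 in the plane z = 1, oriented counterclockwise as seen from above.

Let S be the flat disk x^2 + y^2 ≤ 4 in the plane z = 1, with upward unit normal n̂ = ẑ. By Stokes' theorem,

    ∮_C F · dr = ∬_S (∇ × F) · n̂ dS = ∬_D (curl F)_z dA,

where D is the disk x^2 + y^2 ≤ 4.

Compute the curl of F = (-16y, 16x, 0):
    (∇ × F)_x = ∂F_z/∂y - ∂F_y/∂z = 0,
    (∇ × F)_y = ∂F_x/∂z - ∂F_z/∂x = 0,
    (∇ × F)_z = ∂F_y/∂x - ∂F_x/∂y = 32.

On z = 1, (curl F)_z = 32.

Convert to polar (x = r cos θ, y = r sin θ, dA = r dr dθ); the integrand becomes 32, so

    ∬_D (curl F)_z dA = ∫_0^{2π} ∫_0^{2} (32) · r dr dθ.

Inner (r from 0 to 2): 64.
Outer (θ from 0 to 2π): 128π.

Therefore ∮_C F · dr = 128π.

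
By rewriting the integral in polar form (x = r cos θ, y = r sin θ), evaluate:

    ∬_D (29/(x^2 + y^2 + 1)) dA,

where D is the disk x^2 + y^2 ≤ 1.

The region D is 0 ≤ r ≤ 1, 0 ≤ θ ≤ 2π in polar coordinates, where x = r cos(θ), y = r sin(θ), and dA = r dr dθ.

Under the substitution, the integrand becomes 29/(r^2 + 1), so

    ∬_D (29/(x^2 + y^2 + 1)) dA = ∫_{0}^{2π} ∫_{0}^{1} (29/(r^2 + 1)) · r dr dθ.

Inner integral (in r): ∫_{0}^{1} (29/(r^2 + 1)) · r dr = 29log(2)/2.

Outer integral (in θ): ∫_{0}^{2π} (29log(2)/2) dθ = 29π log(2).

Therefore ∬_D (29/(x^2 + y^2 + 1)) dA = 29π log(2).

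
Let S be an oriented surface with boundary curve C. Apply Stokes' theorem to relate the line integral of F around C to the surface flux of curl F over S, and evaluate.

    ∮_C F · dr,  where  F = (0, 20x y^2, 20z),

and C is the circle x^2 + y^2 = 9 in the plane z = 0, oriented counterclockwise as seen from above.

Let S be the flat disk x^2 + y^2 ≤ 9 in the plane z = 0, with upward unit normal n̂ = ẑ. By Stokes' theorem,

    ∮_C F · dr = ∬_S (∇ × F) · n̂ dS = ∬_D (curl F)_z dA,

where D is the disk x^2 + y^2 ≤ 9.

Compute the curl of F = (0, 20x y^2, 20z):
    (∇ × F)_x = ∂F_z/∂y - ∂F_y/∂z = 0,
    (∇ × F)_y = ∂F_x/∂z - ∂F_z/∂x = 0,
    (∇ × F)_z = ∂F_y/∂x - ∂F_x/∂y = 20y^2.

On z = 0, (curl F)_z = 20y^2.

Convert to polar (x = r cos θ, y = r sin θ, dA = r dr dθ); the integrand becomes 20r^2sin(θ)^2, so

    ∬_D (curl F)_z dA = ∫_0^{2π} ∫_0^{3} (20r^2sin(θ)^2) · r dr dθ.

Inner (r from 0 to 3): 405sin(θ)^2.
Outer (θ from 0 to 2π): 405π.

Therefore ∮_C F · dr = 405π.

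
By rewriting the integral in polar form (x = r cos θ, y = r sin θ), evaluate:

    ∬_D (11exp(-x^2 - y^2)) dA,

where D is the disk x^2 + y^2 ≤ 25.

The region D is 0 ≤ r ≤ 5, 0 ≤ θ ≤ 2π in polar coordinates, where x = r cos(θ), y = r sin(θ), and dA = r dr dθ.

Under the substitution, the integrand becomes 11exp(-r^2), so

    ∬_D (11exp(-x^2 - y^2)) dA = ∫_{0}^{2π} ∫_{0}^{5} (11exp(-r^2)) · r dr dθ.

Inner integral (in r): ∫_{0}^{5} (11exp(-r^2)) · r dr = 11/2 - 11exp(-25)/2.

Outer integral (in θ): ∫_{0}^{2π} (11/2 - 11exp(-25)/2) dθ = -11π exp(-25) + 11π.

Therefore ∬_D (11exp(-x^2 - y^2)) dA = -11π exp(-25) + 11π.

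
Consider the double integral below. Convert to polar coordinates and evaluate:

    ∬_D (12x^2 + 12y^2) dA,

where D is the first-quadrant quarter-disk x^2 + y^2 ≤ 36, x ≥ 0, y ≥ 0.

The region D is 0 ≤ r ≤ 6, 0 ≤ θ ≤ π/2 in polar coordinates, where x = r cos(θ), y = r sin(θ), and dA = r dr dθ.

Under the substitution, the integrand becomes 12r^2, so

    ∬_D (12x^2 + 12y^2) dA = ∫_{0}^{π/2} ∫_{0}^{6} (12r^2) · r dr dθ.

Inner integral (in r): ∫_{0}^{6} (12r^2) · r dr = 3888.

Outer integral (in θ): ∫_{0}^{π/2} (3888) dθ = 1944π.

Therefore ∬_D (12x^2 + 12y^2) dA = 1944π.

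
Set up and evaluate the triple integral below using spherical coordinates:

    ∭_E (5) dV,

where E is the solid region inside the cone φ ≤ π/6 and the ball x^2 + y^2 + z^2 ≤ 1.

In spherical coordinates, x = ρ sin(φ) cos(θ), y = ρ sin(φ) sin(θ), z = ρ cos(φ), and dV = ρ^2 sin(φ) dρ dφ dθ.

The integrand becomes 5, so

    ∭_E (5) dV = ∫_{0}^{2π} ∫_{0}^{π/6} ∫_{0}^{1} (5) · ρ^2 sin(φ) dρ dφ dθ.

Inner (ρ): 5sin(φ)/3.
Middle (φ): 5/3 - 5sqrt(3)/6.
Outer (θ): 5π (2 - sqrt(3))/3.

Therefore the triple integral equals 5π (2 - sqrt(3))/3.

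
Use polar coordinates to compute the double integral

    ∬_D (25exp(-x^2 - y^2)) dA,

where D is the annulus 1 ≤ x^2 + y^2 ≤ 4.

The region D is 1 ≤ r ≤ 2, 0 ≤ θ ≤ 2π in polar coordinates, where x = r cos(θ), y = r sin(θ), and dA = r dr dθ.

Under the substitution, the integrand becomes 25exp(-r^2), so

    ∬_D (25exp(-x^2 - y^2)) dA = ∫_{0}^{2π} ∫_{1}^{2} (25exp(-r^2)) · r dr dθ.

Inner integral (in r): ∫_{1}^{2} (25exp(-r^2)) · r dr = -(25 - 25exp(3))exp(-4)/2.

Outer integral (in θ): ∫_{0}^{2π} (-(25 - 25exp(3))exp(-4)/2) dθ = -25π (1 - exp(3))exp(-4).

Therefore ∬_D (25exp(-x^2 - y^2)) dA = -25π (1 - exp(3))exp(-4).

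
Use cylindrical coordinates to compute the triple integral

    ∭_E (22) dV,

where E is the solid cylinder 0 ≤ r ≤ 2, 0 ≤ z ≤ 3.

In cylindrical coordinates, x = r cos(θ), y = r sin(θ), z = z, and dV = r dr dθ dz.

The integrand becomes 22, so

    ∭_E (22) dV = ∫_{0}^{2π} ∫_{0}^{2} ∫_{0}^{3} (22) · r dz dr dθ.

Inner (z): 66r.
Middle (r from 0 to 2): 132.
Outer (θ): 264π.

Therefore the triple integral equals 264π.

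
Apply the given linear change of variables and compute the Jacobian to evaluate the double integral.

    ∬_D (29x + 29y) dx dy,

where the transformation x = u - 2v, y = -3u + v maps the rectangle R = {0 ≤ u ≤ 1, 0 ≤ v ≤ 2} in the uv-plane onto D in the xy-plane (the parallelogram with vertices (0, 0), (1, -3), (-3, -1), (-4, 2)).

Compute the Jacobian determinant of (x, y) with respect to (u, v):

    ∂(x,y)/∂(u,v) = | 1  -2 | = (1)(1) - (-2)(-3) = -5.
                   | -3  1 |

Its absolute value is |J| = 5 (the area scaling factor).

Substituting x = u - 2v, y = -3u + v into the integrand,

    29x + 29y → -58u - 29v,

so the integral becomes

    ∬_R (-58u - 29v) · |J| du dv = ∫_0^1 ∫_0^2 (-290u - 145v) dv du.

Inner (v): -580u - 290.
Outer (u): -580.

Therefore ∬_D (29x + 29y) dx dy = -580.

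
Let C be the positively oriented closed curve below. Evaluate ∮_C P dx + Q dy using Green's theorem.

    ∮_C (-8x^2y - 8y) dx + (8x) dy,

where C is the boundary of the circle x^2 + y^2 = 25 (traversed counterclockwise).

Green's theorem converts the closed line integral into a double integral over the enclosed region D:

    ∮_C P dx + Q dy = ∬_D (∂Q/∂x - ∂P/∂y) dA.

Here P = -8x^2y - 8y, Q = 8x, so

    ∂Q/∂x = 8,    ∂P/∂y = -8x^2 - 8,
    ∂Q/∂x - ∂P/∂y = 8x^2 + 16.

D is the region x^2 + y^2 ≤ 25. Evaluating the double integral:

In polar coordinates (x = r cos θ, y = r sin θ, dA = r dr dθ) the integrand becomes 8r^2cos(θ)^2 + 16, so

    ∬_D (8x^2 + 16) dA = ∫_0^{2π} ∫_0^{5} (8r^2cos(θ)^2 + 16) · r dr dθ.

Inner (r from 0 to 5): 1250cos(θ)^2 + 200.
Outer (θ from 0 to 2π): 1650π.

Therefore ∮_C P dx + Q dy = 1650π.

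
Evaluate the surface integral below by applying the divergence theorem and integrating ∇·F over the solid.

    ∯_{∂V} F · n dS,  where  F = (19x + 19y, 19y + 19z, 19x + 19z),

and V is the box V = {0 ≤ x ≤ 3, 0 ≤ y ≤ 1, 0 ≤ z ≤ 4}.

By the divergence theorem,

    ∯_{∂V} F · n dS = ∭_V (∇ · F) dV.

Compute the divergence:
    ∇ · F = ∂F_x/∂x + ∂F_y/∂y + ∂F_z/∂z = 19 + 19 + 19 = 57.

V is a rectangular box, so dV = dx dy dz with 0 ≤ x ≤ 3, 0 ≤ y ≤ 1, 0 ≤ z ≤ 4.

Integrate (57) over V as an iterated integral:

    ∭_V (∇·F) dV = ∫_0^{3} ∫_0^{1} ∫_0^{4} (57) dz dy dx.

Inner (z from 0 to 4): 228.
Middle (y from 0 to 1): 228.
Outer (x from 0 to 3): 684.

Therefore ∯_{∂V} F · n dS = 684.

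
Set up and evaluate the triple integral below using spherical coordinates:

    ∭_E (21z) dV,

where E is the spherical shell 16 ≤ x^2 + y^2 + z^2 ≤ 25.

In spherical coordinates, x = ρ sin(φ) cos(θ), y = ρ sin(φ) sin(θ), z = ρ cos(φ), and dV = ρ^2 sin(φ) dρ dφ dθ.

The integrand becomes 21ρ cos(φ), so

    ∭_E (21z) dV = ∫_{0}^{2π} ∫_{0}^{π} ∫_{4}^{5} (21ρ cos(φ)) · ρ^2 sin(φ) dρ dφ dθ.

Inner (ρ): 7749sin(2φ)/8.
Middle (φ): 0.
Outer (θ): 0.

Therefore the triple integral equals 0.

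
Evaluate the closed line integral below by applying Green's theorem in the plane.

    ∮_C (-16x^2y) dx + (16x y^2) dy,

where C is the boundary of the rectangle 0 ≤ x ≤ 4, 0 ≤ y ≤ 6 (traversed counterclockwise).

Green's theorem converts the closed line integral into a double integral over the enclosed region D:

    ∮_C P dx + Q dy = ∬_D (∂Q/∂x - ∂P/∂y) dA.

Here P = -16x^2y, Q = 16x y^2, so

    ∂Q/∂x = 16y^2,    ∂P/∂y = -16x^2,
    ∂Q/∂x - ∂P/∂y = 16x^2 + 16y^2.

D is the region 0 ≤ x ≤ 4, 0 ≤ y ≤ 6. Evaluating the double integral:

    ∬_D (16x^2 + 16y^2) dA = ∫_0^{4} ∫_0^{6} (16x^2 + 16y^2) dy dx.

Inner (y from 0 to 6): 96x^2 + 1152.
Outer (x from 0 to 4): 6656.

Therefore ∮_C P dx + Q dy = 6656.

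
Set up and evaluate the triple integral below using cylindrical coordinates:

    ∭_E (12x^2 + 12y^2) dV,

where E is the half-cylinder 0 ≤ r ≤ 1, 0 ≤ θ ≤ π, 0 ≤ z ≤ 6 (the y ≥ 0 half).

In cylindrical coordinates, x = r cos(θ), y = r sin(θ), z = z, and dV = r dr dθ dz.

The integrand becomes 12r^2, so

    ∭_E (12x^2 + 12y^2) dV = ∫_{0}^{π} ∫_{0}^{1} ∫_{0}^{6} (12r^2) · r dz dr dθ.

Inner (z): 72r^3.
Middle (r from 0 to 1): 18.
Outer (θ): 18π.

Therefore the triple integral equals 18π.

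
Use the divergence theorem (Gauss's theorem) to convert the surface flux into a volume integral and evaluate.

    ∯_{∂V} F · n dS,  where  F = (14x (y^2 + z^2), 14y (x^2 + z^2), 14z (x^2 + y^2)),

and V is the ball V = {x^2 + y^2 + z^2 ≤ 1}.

By the divergence theorem,

    ∯_{∂V} F · n dS = ∭_V (∇ · F) dV.

Compute the divergence:
    ∇ · F = ∂F_x/∂x + ∂F_y/∂y + ∂F_z/∂z = 14y^2 + 14z^2 + 14x^2 + 14z^2 + 14x^2 + 14y^2 = 28x^2 + 28y^2 + 28z^2.

In spherical coordinates, x = ρ sin(φ) cos(θ), y = ρ sin(φ) sin(θ), z = ρ cos(φ), dV = ρ^2 sin(φ) dρ dφ dθ, with 0 ≤ ρ ≤ 1, 0 ≤ φ ≤ π, 0 ≤ θ ≤ 2π.

The integrand, after substitution and multiplying by the volume element, becomes (28ρ^2) · ρ^2 sin(φ), so

    ∭_V (∇·F) dV = ∫_0^{2π} ∫_0^{π} ∫_0^{1} (28ρ^2) · ρ^2 sin(φ) dρ dφ dθ.

Inner (ρ from 0 to 1): 28sin(φ)/5.
Middle (φ from 0 to π): 56/5.
Outer (θ from 0 to 2π): 112π/5.

Therefore ∯_{∂V} F · n dS = 112π/5.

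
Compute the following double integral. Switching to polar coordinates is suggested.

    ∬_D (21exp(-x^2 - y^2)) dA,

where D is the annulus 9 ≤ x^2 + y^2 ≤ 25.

The region D is 3 ≤ r ≤ 5, 0 ≤ θ ≤ 2π in polar coordinates, where x = r cos(θ), y = r sin(θ), and dA = r dr dθ.

Under the substitution, the integrand becomes 21exp(-r^2), so

    ∬_D (21exp(-x^2 - y^2)) dA = ∫_{0}^{2π} ∫_{3}^{5} (21exp(-r^2)) · r dr dθ.

Inner integral (in r): ∫_{3}^{5} (21exp(-r^2)) · r dr = -(21 - 21exp(16))exp(-25)/2.

Outer integral (in θ): ∫_{0}^{2π} (-(21 - 21exp(16))exp(-25)/2) dθ = -21π (1 - exp(16))exp(-25).

Therefore ∬_D (21exp(-x^2 - y^2)) dA = -21π (1 - exp(16))exp(-25).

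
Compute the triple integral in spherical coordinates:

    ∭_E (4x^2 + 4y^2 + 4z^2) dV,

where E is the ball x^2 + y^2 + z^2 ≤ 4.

In spherical coordinates, x = ρ sin(φ) cos(θ), y = ρ sin(φ) sin(θ), z = ρ cos(φ), and dV = ρ^2 sin(φ) dρ dφ dθ.

The integrand becomes 4ρ^2, so

    ∭_E (4x^2 + 4y^2 + 4z^2) dV = ∫_{0}^{2π} ∫_{0}^{π} ∫_{0}^{2} (4ρ^2) · ρ^2 sin(φ) dρ dφ dθ.

Inner (ρ): 128sin(φ)/5.
Middle (φ): 256/5.
Outer (θ): 512π/5.

Therefore the triple integral equals 512π/5.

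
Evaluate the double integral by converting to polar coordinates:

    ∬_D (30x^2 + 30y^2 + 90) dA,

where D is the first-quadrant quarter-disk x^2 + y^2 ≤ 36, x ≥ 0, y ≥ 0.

The region D is 0 ≤ r ≤ 6, 0 ≤ θ ≤ π/2 in polar coordinates, where x = r cos(θ), y = r sin(θ), and dA = r dr dθ.

Under the substitution, the integrand becomes 30r^2 + 90, so

    ∬_D (30x^2 + 30y^2 + 90) dA = ∫_{0}^{π/2} ∫_{0}^{6} (30r^2 + 90) · r dr dθ.

Inner integral (in r): ∫_{0}^{6} (30r^2 + 90) · r dr = 11340.

Outer integral (in θ): ∫_{0}^{π/2} (11340) dθ = 5670π.

Therefore ∬_D (30x^2 + 30y^2 + 90) dA = 5670π.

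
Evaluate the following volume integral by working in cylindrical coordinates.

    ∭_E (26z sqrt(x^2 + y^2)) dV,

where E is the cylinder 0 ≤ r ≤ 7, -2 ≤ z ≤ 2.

In cylindrical coordinates, x = r cos(θ), y = r sin(θ), z = z, and dV = r dr dθ dz.

The integrand becomes 26r z, so

    ∭_E (26z sqrt(x^2 + y^2)) dV = ∫_{0}^{2π} ∫_{0}^{7} ∫_{-2}^{2} (26r z) · r dz dr dθ.

Inner (z): 0.
Middle (r from 0 to 7): 0.
Outer (θ): 0.

Therefore the triple integral equals 0.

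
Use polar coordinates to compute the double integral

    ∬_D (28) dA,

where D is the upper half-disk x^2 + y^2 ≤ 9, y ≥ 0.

The region D is 0 ≤ r ≤ 3, 0 ≤ θ ≤ π in polar coordinates, where x = r cos(θ), y = r sin(θ), and dA = r dr dθ.

Under the substitution, the integrand becomes 28, so

    ∬_D (28) dA = ∫_{0}^{π} ∫_{0}^{3} (28) · r dr dθ.

Inner integral (in r): ∫_{0}^{3} (28) · r dr = 126.

Outer integral (in θ): ∫_{0}^{π} (126) dθ = 126π.

Therefore ∬_D (28) dA = 126π.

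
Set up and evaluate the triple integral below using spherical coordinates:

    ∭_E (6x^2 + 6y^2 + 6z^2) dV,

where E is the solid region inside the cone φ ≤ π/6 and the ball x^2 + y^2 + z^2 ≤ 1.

In spherical coordinates, x = ρ sin(φ) cos(θ), y = ρ sin(φ) sin(θ), z = ρ cos(φ), and dV = ρ^2 sin(φ) dρ dφ dθ.

The integrand becomes 6ρ^2, so

    ∭_E (6x^2 + 6y^2 + 6z^2) dV = ∫_{0}^{2π} ∫_{0}^{π/6} ∫_{0}^{1} (6ρ^2) · ρ^2 sin(φ) dρ dφ dθ.

Inner (ρ): 6sin(φ)/5.
Middle (φ): 6/5 - 3sqrt(3)/5.
Outer (θ): 6π (2 - sqrt(3))/5.

Therefore the triple integral equals 6π (2 - sqrt(3))/5.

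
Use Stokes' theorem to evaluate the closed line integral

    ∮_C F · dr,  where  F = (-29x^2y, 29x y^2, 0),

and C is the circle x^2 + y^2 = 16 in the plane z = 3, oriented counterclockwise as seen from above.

Let S be the flat disk x^2 + y^2 ≤ 16 in the plane z = 3, with upward unit normal n̂ = ẑ. By Stokes' theorem,

    ∮_C F · dr = ∬_S (∇ × F) · n̂ dS = ∬_D (curl F)_z dA,

where D is the disk x^2 + y^2 ≤ 16.

Compute the curl of F = (-29x^2y, 29x y^2, 0):
    (∇ × F)_x = ∂F_z/∂y - ∂F_y/∂z = 0,
    (∇ × F)_y = ∂F_x/∂z - ∂F_z/∂x = 0,
    (∇ × F)_z = ∂F_y/∂x - ∂F_x/∂y = 29x^2 + 29y^2.

On z = 3, (curl F)_z = 29x^2 + 29y^2.

Convert to polar (x = r cos θ, y = r sin θ, dA = r dr dθ); the integrand becomes 29r^2, so

    ∬_D (curl F)_z dA = ∫_0^{2π} ∫_0^{4} (29r^2) · r dr dθ.

Inner (r from 0 to 4): 1856.
Outer (θ from 0 to 2π): 3712π.

Therefore ∮_C F · dr = 3712π.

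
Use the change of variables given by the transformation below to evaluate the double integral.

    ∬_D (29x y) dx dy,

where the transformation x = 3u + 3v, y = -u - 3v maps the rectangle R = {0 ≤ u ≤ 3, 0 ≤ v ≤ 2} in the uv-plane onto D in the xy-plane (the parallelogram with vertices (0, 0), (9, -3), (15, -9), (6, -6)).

Compute the Jacobian determinant of (x, y) with respect to (u, v):

    ∂(x,y)/∂(u,v) = | 3  3 | = (3)(-3) - (3)(-1) = -6.
                   | -1  -3 |

Its absolute value is |J| = 6 (the area scaling factor).

Substituting x = 3u + 3v, y = -u - 3v into the integrand,

    29x y → -87u^2 - 348u v - 261v^2,

so the integral becomes

    ∬_R (-87u^2 - 348u v - 261v^2) · |J| du dv = ∫_0^3 ∫_0^2 (-522u^2 - 2088u v - 1566v^2) dv du.

Inner (v): -1044u^2 - 4176u - 4176.
Outer (u): -40716.

Therefore ∬_D (29x y) dx dy = -40716.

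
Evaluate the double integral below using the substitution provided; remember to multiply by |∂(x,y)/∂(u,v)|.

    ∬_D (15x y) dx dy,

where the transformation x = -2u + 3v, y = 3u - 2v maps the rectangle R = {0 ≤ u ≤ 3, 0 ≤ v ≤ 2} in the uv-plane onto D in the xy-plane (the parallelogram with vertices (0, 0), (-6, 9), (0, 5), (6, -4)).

Compute the Jacobian determinant of (x, y) with respect to (u, v):

    ∂(x,y)/∂(u,v) = | -2  3 | = (-2)(-2) - (3)(3) = -5.
                   | 3  -2 |

Its absolute value is |J| = 5 (the area scaling factor).

Substituting x = -2u + 3v, y = 3u - 2v into the integrand,

    15x y → -90u^2 + 195u v - 90v^2,

so the integral becomes

    ∬_R (-90u^2 + 195u v - 90v^2) · |J| du dv = ∫_0^3 ∫_0^2 (-450u^2 + 975u v - 450v^2) dv du.

Inner (v): -900u^2 + 1950u - 1200.
Outer (u): -2925.

Therefore ∬_D (15x y) dx dy = -2925.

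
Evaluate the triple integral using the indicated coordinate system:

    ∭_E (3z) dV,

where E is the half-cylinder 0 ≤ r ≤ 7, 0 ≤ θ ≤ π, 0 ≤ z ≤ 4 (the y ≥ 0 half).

In cylindrical coordinates, x = r cos(θ), y = r sin(θ), z = z, and dV = r dr dθ dz.

The integrand becomes 3z, so

    ∭_E (3z) dV = ∫_{0}^{π} ∫_{0}^{7} ∫_{0}^{4} (3z) · r dz dr dθ.

Inner (z): 24r.
Middle (r from 0 to 7): 588.
Outer (θ): 588π.

Therefore the triple integral equals 588π.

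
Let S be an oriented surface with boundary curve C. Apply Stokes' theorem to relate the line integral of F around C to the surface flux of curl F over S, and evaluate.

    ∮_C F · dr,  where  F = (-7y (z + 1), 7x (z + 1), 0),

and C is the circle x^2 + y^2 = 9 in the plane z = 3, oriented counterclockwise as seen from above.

Let S be the flat disk x^2 + y^2 ≤ 9 in the plane z = 3, with upward unit normal n̂ = ẑ. By Stokes' theorem,

    ∮_C F · dr = ∬_S (∇ × F) · n̂ dS = ∬_D (curl F)_z dA,

where D is the disk x^2 + y^2 ≤ 9.

Compute the curl of F = (-7y (z + 1), 7x (z + 1), 0):
    (∇ × F)_x = ∂F_z/∂y - ∂F_y/∂z = -7x,
    (∇ × F)_y = ∂F_x/∂z - ∂F_z/∂x = -7y,
    (∇ × F)_z = ∂F_y/∂x - ∂F_x/∂y = 14z + 14.

On z = 3, (curl F)_z = 56.

Convert to polar (x = r cos θ, y = r sin θ, dA = r dr dθ); the integrand becomes 56, so

    ∬_D (curl F)_z dA = ∫_0^{2π} ∫_0^{3} (56) · r dr dθ.

Inner (r from 0 to 3): 252.
Outer (θ from 0 to 2π): 504π.

Therefore ∮_C F · dr = 504π.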